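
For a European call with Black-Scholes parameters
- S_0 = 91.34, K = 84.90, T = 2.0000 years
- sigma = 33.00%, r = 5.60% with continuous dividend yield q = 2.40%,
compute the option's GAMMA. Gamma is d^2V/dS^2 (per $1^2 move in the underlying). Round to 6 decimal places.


Answer: Gamma = 0.007763

Derivation:
d1 = 0.5271474935; d2 = 0.0604570179
phi(d1) = 0.3471908073; exp(-qT) = 0.9531337871; exp(-rT) = 0.8940442575
Gamma = exp(-qT) * phi(d1) / (S * sigma * sqrt(T)) = 0.9531337871 * 0.3471908073 / (91.3400 * 0.3300 * 1.4142135624) = 0.007763


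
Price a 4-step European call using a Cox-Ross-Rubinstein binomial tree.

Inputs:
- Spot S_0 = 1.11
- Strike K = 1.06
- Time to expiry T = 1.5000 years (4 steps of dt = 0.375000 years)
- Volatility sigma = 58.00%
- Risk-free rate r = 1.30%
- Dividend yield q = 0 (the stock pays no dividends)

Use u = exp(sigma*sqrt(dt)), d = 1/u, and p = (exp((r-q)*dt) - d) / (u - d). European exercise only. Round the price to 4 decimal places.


Answer: Price = V(0,0) = 0.3249

Derivation:
dt = T/N = 0.375000
u = exp(sigma*sqrt(dt)) = 1.426432; d = 1/u = 0.701050
p = (exp((r-q)*dt) - d) / (u - d) = 0.418865
Discount per step: exp(-r*dt) = 0.995137
Stock lattice S(k, i) with i counting down-moves:
  k=0: S(0,0) = 1.1100
  k=1: S(1,0) = 1.5833; S(1,1) = 0.7782
  k=2: S(2,0) = 2.2585; S(2,1) = 1.1100; S(2,2) = 0.5455
  k=3: S(3,0) = 3.2216; S(3,1) = 1.5833; S(3,2) = 0.7782; S(3,3) = 0.3824
  k=4: S(4,0) = 4.5954; S(4,1) = 2.2585; S(4,2) = 1.1100; S(4,3) = 0.5455; S(4,4) = 0.2681
Terminal payoffs V(N, i) = max(S_T - K, 0):
  V(4,0) = 3.535438; V(4,1) = 1.198525; V(4,2) = 0.050000; V(4,3) = 0.000000; V(4,4) = 0.000000
Backward induction: V(k, i) = exp(-r*dt) * [p * V(k+1, i) + (1-p) * V(k+1, i+1)].
  V(3,0) = exp(-r*dt) * [p*3.535438 + (1-p)*1.198525] = 2.166787
  V(3,1) = exp(-r*dt) * [p*1.198525 + (1-p)*0.050000] = 0.528494
  V(3,2) = exp(-r*dt) * [p*0.050000 + (1-p)*0.000000] = 0.020841
  V(3,3) = exp(-r*dt) * [p*0.000000 + (1-p)*0.000000] = 0.000000
  V(2,0) = exp(-r*dt) * [p*2.166787 + (1-p)*0.528494] = 1.208810
  V(2,1) = exp(-r*dt) * [p*0.528494 + (1-p)*0.020841] = 0.232344
  V(2,2) = exp(-r*dt) * [p*0.020841 + (1-p)*0.000000] = 0.008687
  V(1,0) = exp(-r*dt) * [p*1.208810 + (1-p)*0.232344] = 0.638232
  V(1,1) = exp(-r*dt) * [p*0.232344 + (1-p)*0.008687] = 0.101871
  V(0,0) = exp(-r*dt) * [p*0.638232 + (1-p)*0.101871] = 0.324946


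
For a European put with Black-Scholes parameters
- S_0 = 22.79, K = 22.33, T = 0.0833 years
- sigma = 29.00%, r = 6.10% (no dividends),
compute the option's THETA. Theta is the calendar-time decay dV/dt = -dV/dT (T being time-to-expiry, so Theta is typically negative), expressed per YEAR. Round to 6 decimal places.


d1 = 0.3461788923; d2 = 0.2624798481
phi(d1) = 0.3757397814; exp(-qT) = 1.0000000000; exp(-rT) = 0.9949315880
Theta = -S*exp(-qT)*phi(d1)*sigma/(2*sqrt(T)) + r*K*exp(-rT)*N(-d2) - q*S*exp(-qT)*N(-d1)
N(-d1) = 0.3646041383; N(-d2) = 0.3964757599; sqrt(T) = 0.2886173938
Term 1 = -22.7900 * 1.0000000000 * 0.3757397814 * 0.2900 / (2 * 0.2886173938) = -4.3020653685
Term 2 = 0.0610 * 22.3300 * 0.9949315880 * 0.3964757599 = 0.5373143232
Term 3 = 0 (no dividend yield, q = 0)
Theta = -4.3020653685 + (0.5373143232) + (0.0000000000) = -3.764751

Answer: Theta = -3.764751


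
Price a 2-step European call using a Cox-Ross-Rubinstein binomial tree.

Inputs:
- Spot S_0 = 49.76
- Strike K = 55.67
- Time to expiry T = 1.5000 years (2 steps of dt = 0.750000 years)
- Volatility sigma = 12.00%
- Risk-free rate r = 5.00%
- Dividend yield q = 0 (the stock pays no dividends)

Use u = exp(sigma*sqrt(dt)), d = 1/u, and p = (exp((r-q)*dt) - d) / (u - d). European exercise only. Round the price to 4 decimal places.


Answer: Price = V(0,0) = 2.2407

Derivation:
dt = T/N = 0.750000
u = exp(sigma*sqrt(dt)) = 1.109515; d = 1/u = 0.901295
p = (exp((r-q)*dt) - d) / (u - d) = 0.657560
Discount per step: exp(-r*dt) = 0.963194
Stock lattice S(k, i) with i counting down-moves:
  k=0: S(0,0) = 49.7600
  k=1: S(1,0) = 55.2095; S(1,1) = 44.8484
  k=2: S(2,0) = 61.2557; S(2,1) = 49.7600; S(2,2) = 40.4216
Terminal payoffs V(N, i) = max(S_T - K, 0):
  V(2,0) = 5.585739; V(2,1) = 0.000000; V(2,2) = 0.000000
Backward induction: V(k, i) = exp(-r*dt) * [p * V(k+1, i) + (1-p) * V(k+1, i+1)].
  V(1,0) = exp(-r*dt) * [p*5.585739 + (1-p)*0.000000] = 3.537771
  V(1,1) = exp(-r*dt) * [p*0.000000 + (1-p)*0.000000] = 0.000000
  V(0,0) = exp(-r*dt) * [p*3.537771 + (1-p)*0.000000] = 2.240675


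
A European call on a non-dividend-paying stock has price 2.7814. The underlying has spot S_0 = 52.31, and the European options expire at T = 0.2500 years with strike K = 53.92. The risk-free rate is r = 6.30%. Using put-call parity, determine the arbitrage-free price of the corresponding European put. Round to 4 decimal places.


Answer: Put price = 3.5488

Derivation:
Put-call parity: C - P = S_0 * exp(-qT) - K * exp(-rT).
S_0 * exp(-qT) = 52.3100 * 1.00000000 = 52.31000000
K * exp(-rT) = 53.9200 * 0.98437338 = 53.07741279
P = C - S*exp(-qT) + K*exp(-rT)
P = 2.7814 - 52.31000000 + 53.07741279 = 3.5488


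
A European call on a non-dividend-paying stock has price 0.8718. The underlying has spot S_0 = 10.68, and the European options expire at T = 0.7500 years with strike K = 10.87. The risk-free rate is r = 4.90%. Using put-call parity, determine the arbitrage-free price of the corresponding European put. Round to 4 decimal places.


Put-call parity: C - P = S_0 * exp(-qT) - K * exp(-rT).
S_0 * exp(-qT) = 10.6800 * 1.00000000 = 10.68000000
K * exp(-rT) = 10.8700 * 0.96391708 = 10.47777871
P = C - S*exp(-qT) + K*exp(-rT)
P = 0.8718 - 10.68000000 + 10.47777871 = 0.6696

Answer: Put price = 0.6696


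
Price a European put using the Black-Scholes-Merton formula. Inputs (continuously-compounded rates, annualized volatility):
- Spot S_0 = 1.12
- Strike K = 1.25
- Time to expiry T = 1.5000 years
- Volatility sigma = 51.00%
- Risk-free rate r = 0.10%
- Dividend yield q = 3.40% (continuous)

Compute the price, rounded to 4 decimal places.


d1 = (ln(S/K) + (r - q + 0.5*sigma^2) * T) / (sigma * sqrt(T)) = 0.05725103
d2 = d1 - sigma * sqrt(T) = -0.56736885
exp(-rT) = 0.99850112; exp(-qT) = 0.95027867
P = K * exp(-rT) * N(-d2) - S_0 * exp(-qT) * N(-d1)
N(-d1) = 0.47717261; N(-d2) = 0.71476820
P = 1.2500 * 0.99850112 * 0.71476820 - 1.1200 * 0.95027867 * 0.47717261 = 0.3843

Answer: Price = 0.3843


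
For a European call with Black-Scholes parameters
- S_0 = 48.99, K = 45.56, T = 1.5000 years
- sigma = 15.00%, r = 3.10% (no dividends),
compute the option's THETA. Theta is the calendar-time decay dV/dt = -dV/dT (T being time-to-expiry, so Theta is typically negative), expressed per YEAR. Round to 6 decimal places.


d1 = 0.7400782549; d2 = 0.5563665242
phi(d1) = 0.3033717145; exp(-qT) = 1.0000000000; exp(-rT) = 0.9545645606
Theta = -S*exp(-qT)*phi(d1)*sigma/(2*sqrt(T)) - r*K*exp(-rT)*N(d2) + q*S*exp(-qT)*N(d1)
N(d1) = 0.7703737439; N(d2) = 0.7110198407; sqrt(T) = 1.2247448714
Term 1 = -48.9900 * 1.0000000000 * 0.3033717145 * 0.1500 / (2 * 1.2247448714) = -0.9101189546
Term 2 = -0.0310 * 45.5600 * 0.9545645606 * 0.7110198407 = -0.9585889878
Term 3 = 0 (no dividend yield, q = 0)
Theta = -0.9101189546 + (-0.9585889878) + (0.0000000000) = -1.868708

Answer: Theta = -1.868708


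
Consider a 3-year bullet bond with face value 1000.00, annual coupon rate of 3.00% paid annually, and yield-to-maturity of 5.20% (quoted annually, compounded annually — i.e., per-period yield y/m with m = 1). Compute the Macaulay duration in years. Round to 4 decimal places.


Coupon per period c = face * coupon_rate / m = 30.000000
Periods per year m = 1; per-period yield y/m = 0.052000
Number of cashflows N = 3
Cashflows (t years, CF_t, discount factor 1/(1+y/m)^(m*t), PV):
  t = 1.0000: CF_t = 30.000000, DF = 0.950570, PV = 28.517110
  t = 2.0000: CF_t = 30.000000, DF = 0.903584, PV = 27.107519
  t = 3.0000: CF_t = 1030.000000, DF = 0.858920, PV = 884.687733
Price P = sum_t PV_t = 940.312362
Macaulay numerator sum_t t * PV_t:
  t * PV_t at t = 1.0000: 28.517110
  t * PV_t at t = 2.0000: 54.215039
  t * PV_t at t = 3.0000: 2654.063198
Macaulay duration D = (sum_t t * PV_t) / P = 2736.795347 / 940.312362 = 2.910517

Answer: Macaulay duration = 2.9105 years


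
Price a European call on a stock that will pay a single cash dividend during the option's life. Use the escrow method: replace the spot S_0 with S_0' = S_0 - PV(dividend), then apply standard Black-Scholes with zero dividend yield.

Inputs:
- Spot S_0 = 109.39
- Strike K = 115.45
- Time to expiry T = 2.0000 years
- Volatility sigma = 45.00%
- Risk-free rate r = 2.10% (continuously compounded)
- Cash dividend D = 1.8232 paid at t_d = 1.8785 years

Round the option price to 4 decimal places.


PV(D) = D * exp(-r * t_d) = 1.8232 * 0.96131946 = 1.75267764
S_0' = S_0 - PV(D) = 109.3900 - 1.75267764 = 107.63732236
d1 = (ln(S_0'/K) + (r + sigma^2/2)*T) / (sigma*sqrt(T)) = 0.27409017
d2 = d1 - sigma*sqrt(T) = -0.36230594
exp(-rT) = 0.95886978
N(d1) = 0.60799233; N(d2) = 0.35856171
C = S_0' * N(d1) - K * exp(-rT) * N(d2) = 107.63732236 * 0.60799233 - 115.4500 * 0.95886978 * 0.35856171 = 25.7493

Answer: Price = 25.7493


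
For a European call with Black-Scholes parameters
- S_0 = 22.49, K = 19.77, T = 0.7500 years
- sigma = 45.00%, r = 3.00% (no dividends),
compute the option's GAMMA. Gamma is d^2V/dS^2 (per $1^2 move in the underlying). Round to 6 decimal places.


Answer: Gamma = 0.038395

Derivation:
d1 = 0.5833614575; d2 = 0.1936500258
phi(d1) = 0.3365213017; exp(-qT) = 1.0000000000; exp(-rT) = 0.9777512372
Gamma = exp(-qT) * phi(d1) / (S * sigma * sqrt(T)) = 1.0000000000 * 0.3365213017 / (22.4900 * 0.4500 * 0.8660254038) = 0.038395


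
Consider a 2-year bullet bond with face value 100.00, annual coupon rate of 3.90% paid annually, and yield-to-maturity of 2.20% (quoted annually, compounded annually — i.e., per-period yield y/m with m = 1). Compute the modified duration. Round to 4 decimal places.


Coupon per period c = face * coupon_rate / m = 3.900000
Periods per year m = 1; per-period yield y/m = 0.022000
Number of cashflows N = 2
Cashflows (t years, CF_t, discount factor 1/(1+y/m)^(m*t), PV):
  t = 1.0000: CF_t = 3.900000, DF = 0.978474, PV = 3.816047
  t = 2.0000: CF_t = 103.900000, DF = 0.957411, PV = 99.474956
Price P = sum_t PV_t = 103.291003
First compute Macaulay numerator sum_t t * PV_t:
  t * PV_t at t = 1.0000: 3.816047
  t * PV_t at t = 2.0000: 198.949912
Macaulay duration D = 202.765959 / 103.291003 = 1.963055
Modified duration = D / (1 + y/m) = 1.963055 / (1 + 0.022000) = 1.920798

Answer: Modified duration = 1.9208


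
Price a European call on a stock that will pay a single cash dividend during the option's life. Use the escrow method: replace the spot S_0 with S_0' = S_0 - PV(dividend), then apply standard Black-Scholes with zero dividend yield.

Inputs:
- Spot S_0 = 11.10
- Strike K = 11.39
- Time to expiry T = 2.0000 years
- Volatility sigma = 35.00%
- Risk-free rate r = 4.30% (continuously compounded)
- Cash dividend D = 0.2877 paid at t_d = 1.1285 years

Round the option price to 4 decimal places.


PV(D) = D * exp(-r * t_d) = 0.2877 * 0.95263305 = 0.27407253
S_0' = S_0 - PV(D) = 11.1000 - 0.27407253 = 10.82592747
d1 = (ln(S_0'/K) + (r + sigma^2/2)*T) / (sigma*sqrt(T)) = 0.31861862
d2 = d1 - sigma*sqrt(T) = -0.17635613
exp(-rT) = 0.91759423
N(d1) = 0.62499213; N(d2) = 0.43000709
C = S_0' * N(d1) - K * exp(-rT) * N(d2) = 10.82592747 * 0.62499213 - 11.3900 * 0.91759423 * 0.43000709 = 2.2719

Answer: Price = 2.2719


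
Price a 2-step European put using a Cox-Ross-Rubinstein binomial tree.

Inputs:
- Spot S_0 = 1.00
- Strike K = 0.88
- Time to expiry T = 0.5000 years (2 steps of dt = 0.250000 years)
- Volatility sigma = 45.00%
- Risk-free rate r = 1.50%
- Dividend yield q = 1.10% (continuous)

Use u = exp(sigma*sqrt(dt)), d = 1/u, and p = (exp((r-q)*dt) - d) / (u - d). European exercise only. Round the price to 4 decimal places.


Answer: Price = V(0,0) = 0.0738

Derivation:
dt = T/N = 0.250000
u = exp(sigma*sqrt(dt)) = 1.252323; d = 1/u = 0.798516
p = (exp((r-q)*dt) - d) / (u - d) = 0.446191
Discount per step: exp(-r*dt) = 0.996257
Stock lattice S(k, i) with i counting down-moves:
  k=0: S(0,0) = 1.0000
  k=1: S(1,0) = 1.2523; S(1,1) = 0.7985
  k=2: S(2,0) = 1.5683; S(2,1) = 1.0000; S(2,2) = 0.6376
Terminal payoffs V(N, i) = max(K - S_T, 0):
  V(2,0) = 0.000000; V(2,1) = 0.000000; V(2,2) = 0.242372
Backward induction: V(k, i) = exp(-r*dt) * [p * V(k+1, i) + (1-p) * V(k+1, i+1)].
  V(1,0) = exp(-r*dt) * [p*0.000000 + (1-p)*0.000000] = 0.000000
  V(1,1) = exp(-r*dt) * [p*0.000000 + (1-p)*0.242372] = 0.133725
  V(0,0) = exp(-r*dt) * [p*0.000000 + (1-p)*0.133725] = 0.073781


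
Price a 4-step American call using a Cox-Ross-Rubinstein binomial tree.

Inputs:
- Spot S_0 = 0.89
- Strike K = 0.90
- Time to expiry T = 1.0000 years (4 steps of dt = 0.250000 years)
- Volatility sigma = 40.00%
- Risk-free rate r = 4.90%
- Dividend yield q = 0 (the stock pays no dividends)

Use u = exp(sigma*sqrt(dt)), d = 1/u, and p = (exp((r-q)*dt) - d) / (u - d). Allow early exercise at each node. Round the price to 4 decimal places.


Answer: Price = V(0,0) = 0.1490

Derivation:
dt = T/N = 0.250000
u = exp(sigma*sqrt(dt)) = 1.221403; d = 1/u = 0.818731
p = (exp((r-q)*dt) - d) / (u - d) = 0.480775
Discount per step: exp(-r*dt) = 0.987825
Stock lattice S(k, i) with i counting down-moves:
  k=0: S(0,0) = 0.8900
  k=1: S(1,0) = 1.0870; S(1,1) = 0.7287
  k=2: S(2,0) = 1.3277; S(2,1) = 0.8900; S(2,2) = 0.5966
  k=3: S(3,0) = 1.6217; S(3,1) = 1.0870; S(3,2) = 0.7287; S(3,3) = 0.4884
  k=4: S(4,0) = 1.9807; S(4,1) = 1.3277; S(4,2) = 0.8900; S(4,3) = 0.5966; S(4,4) = 0.3999
Terminal payoffs V(N, i) = max(S_T - K, 0):
  V(4,0) = 1.080731; V(4,1) = 0.427724; V(4,2) = 0.000000; V(4,3) = 0.000000; V(4,4) = 0.000000
Backward induction: V(k, i) = exp(-r*dt) * [p * V(k+1, i) + (1-p) * V(k+1, i+1)]; then take max(V_cont, immediate exercise) for American.
  V(3,0) = exp(-r*dt) * [p*1.080731 + (1-p)*0.427724] = 0.732643; exercise = 0.721686; V(3,0) = max -> 0.732643
  V(3,1) = exp(-r*dt) * [p*0.427724 + (1-p)*0.000000] = 0.203135; exercise = 0.187048; V(3,1) = max -> 0.203135
  V(3,2) = exp(-r*dt) * [p*0.000000 + (1-p)*0.000000] = 0.000000; exercise = 0.000000; V(3,2) = max -> 0.000000
  V(3,3) = exp(-r*dt) * [p*0.000000 + (1-p)*0.000000] = 0.000000; exercise = 0.000000; V(3,3) = max -> 0.000000
  V(2,0) = exp(-r*dt) * [p*0.732643 + (1-p)*0.203135] = 0.452137; exercise = 0.427724; V(2,0) = max -> 0.452137
  V(2,1) = exp(-r*dt) * [p*0.203135 + (1-p)*0.000000] = 0.096473; exercise = 0.000000; V(2,1) = max -> 0.096473
  V(2,2) = exp(-r*dt) * [p*0.000000 + (1-p)*0.000000] = 0.000000; exercise = 0.000000; V(2,2) = max -> 0.000000
  V(1,0) = exp(-r*dt) * [p*0.452137 + (1-p)*0.096473] = 0.264211; exercise = 0.187048; V(1,0) = max -> 0.264211
  V(1,1) = exp(-r*dt) * [p*0.096473 + (1-p)*0.000000] = 0.045817; exercise = 0.000000; V(1,1) = max -> 0.045817
  V(0,0) = exp(-r*dt) * [p*0.264211 + (1-p)*0.045817] = 0.148979; exercise = 0.000000; V(0,0) = max -> 0.148979


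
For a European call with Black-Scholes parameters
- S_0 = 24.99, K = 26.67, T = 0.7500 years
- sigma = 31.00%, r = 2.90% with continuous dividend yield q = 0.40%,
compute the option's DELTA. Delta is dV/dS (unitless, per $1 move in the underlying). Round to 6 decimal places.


d1 = -0.0382768081; d2 = -0.3067446833
phi(d1) = 0.3986501395; exp(-qT) = 0.9970044955; exp(-rT) = 0.9784848257
N(d1) = 0.4847334908
Delta = exp(-qT) * N(d1) = 0.9970044955 * 0.4847334908 = 0.483281

Answer: Delta = 0.483281


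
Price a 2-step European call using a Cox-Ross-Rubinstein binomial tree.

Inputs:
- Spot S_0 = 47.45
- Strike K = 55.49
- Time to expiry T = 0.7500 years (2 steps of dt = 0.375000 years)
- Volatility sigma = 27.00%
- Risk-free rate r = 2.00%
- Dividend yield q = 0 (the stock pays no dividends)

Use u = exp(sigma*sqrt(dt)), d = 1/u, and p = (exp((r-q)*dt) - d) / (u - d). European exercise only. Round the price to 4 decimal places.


dt = T/N = 0.375000
u = exp(sigma*sqrt(dt)) = 1.179795; d = 1/u = 0.847605
p = (exp((r-q)*dt) - d) / (u - d) = 0.481421
Discount per step: exp(-r*dt) = 0.992528
Stock lattice S(k, i) with i counting down-moves:
  k=0: S(0,0) = 47.4500
  k=1: S(1,0) = 55.9813; S(1,1) = 40.2189
  k=2: S(2,0) = 66.0464; S(2,1) = 47.4500; S(2,2) = 34.0897
Terminal payoffs V(N, i) = max(S_T - K, 0):
  V(2,0) = 10.556408; V(2,1) = 0.000000; V(2,2) = 0.000000
Backward induction: V(k, i) = exp(-r*dt) * [p * V(k+1, i) + (1-p) * V(k+1, i+1)].
  V(1,0) = exp(-r*dt) * [p*10.556408 + (1-p)*0.000000] = 5.044104
  V(1,1) = exp(-r*dt) * [p*0.000000 + (1-p)*0.000000] = 0.000000
  V(0,0) = exp(-r*dt) * [p*5.044104 + (1-p)*0.000000] = 2.410194

Answer: Price = V(0,0) = 2.4102


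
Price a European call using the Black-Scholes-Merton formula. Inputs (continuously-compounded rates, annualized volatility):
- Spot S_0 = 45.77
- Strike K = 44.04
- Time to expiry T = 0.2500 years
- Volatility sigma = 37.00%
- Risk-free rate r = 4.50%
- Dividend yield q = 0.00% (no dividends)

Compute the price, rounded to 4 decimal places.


Answer: Price = 4.5207

Derivation:
d1 = (ln(S/K) + (r - q + 0.5*sigma^2) * T) / (sigma * sqrt(T)) = 0.36158402
d2 = d1 - sigma * sqrt(T) = 0.17658402
exp(-rT) = 0.98881304; exp(-qT) = 1.00000000
C = S_0 * exp(-qT) * N(d1) - K * exp(-rT) * N(d2)
N(d1) = 0.64116854; N(d2) = 0.57008242
C = 45.7700 * 1.00000000 * 0.64116854 - 44.0400 * 0.98881304 * 0.57008242 = 4.5207


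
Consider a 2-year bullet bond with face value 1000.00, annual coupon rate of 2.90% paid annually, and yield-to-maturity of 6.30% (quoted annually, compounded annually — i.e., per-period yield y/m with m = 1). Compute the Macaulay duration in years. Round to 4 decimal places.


Answer: Macaulay duration = 1.9709 years

Derivation:
Coupon per period c = face * coupon_rate / m = 29.000000
Periods per year m = 1; per-period yield y/m = 0.063000
Number of cashflows N = 2
Cashflows (t years, CF_t, discount factor 1/(1+y/m)^(m*t), PV):
  t = 1.0000: CF_t = 29.000000, DF = 0.940734, PV = 27.281279
  t = 2.0000: CF_t = 1029.000000, DF = 0.884980, PV = 910.644451
Price P = sum_t PV_t = 937.925731
Macaulay numerator sum_t t * PV_t:
  t * PV_t at t = 1.0000: 27.281279
  t * PV_t at t = 2.0000: 1821.288903
Macaulay duration D = (sum_t t * PV_t) / P = 1848.570182 / 937.925731 = 1.970913


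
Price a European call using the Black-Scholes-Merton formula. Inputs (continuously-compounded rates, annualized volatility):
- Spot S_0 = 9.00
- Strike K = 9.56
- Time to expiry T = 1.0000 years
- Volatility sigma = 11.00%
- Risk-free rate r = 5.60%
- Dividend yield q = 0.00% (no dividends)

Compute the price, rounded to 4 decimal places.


Answer: Price = 0.3763

Derivation:
d1 = (ln(S/K) + (r - q + 0.5*sigma^2) * T) / (sigma * sqrt(T)) = 0.01533500
d2 = d1 - sigma * sqrt(T) = -0.09466500
exp(-rT) = 0.94553914; exp(-qT) = 1.00000000
C = S_0 * exp(-qT) * N(d1) - K * exp(-rT) * N(d2)
N(d1) = 0.50611754; N(d2) = 0.46229046
C = 9.0000 * 1.00000000 * 0.50611754 - 9.5600 * 0.94553914 * 0.46229046 = 0.3763


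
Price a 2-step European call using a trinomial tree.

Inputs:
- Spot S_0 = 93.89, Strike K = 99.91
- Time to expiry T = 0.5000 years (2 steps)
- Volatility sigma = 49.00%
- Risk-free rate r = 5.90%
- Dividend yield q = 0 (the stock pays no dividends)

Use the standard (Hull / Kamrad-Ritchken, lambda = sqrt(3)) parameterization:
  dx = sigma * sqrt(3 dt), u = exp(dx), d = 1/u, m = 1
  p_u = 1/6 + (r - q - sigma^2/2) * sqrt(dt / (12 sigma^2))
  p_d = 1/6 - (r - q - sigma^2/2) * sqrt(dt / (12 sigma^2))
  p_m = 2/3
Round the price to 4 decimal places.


Answer: Price = V(0,0) = 10.9586

Derivation:
dt = T/N = 0.250000; dx = sigma*sqrt(3*dt) = 0.424352
u = exp(dx) = 1.528600; d = 1/u = 0.654193
p_u = 0.148683, p_m = 0.666667, p_d = 0.184650
Discount per step: exp(-r*dt) = 0.985358
Stock lattice S(k, j) with j the centered position index:
  k=0: S(0,+0) = 93.8900
  k=1: S(1,-1) = 61.4222; S(1,+0) = 93.8900; S(1,+1) = 143.5203
  k=2: S(2,-2) = 40.1820; S(2,-1) = 61.4222; S(2,+0) = 93.8900; S(2,+1) = 143.5203; S(2,+2) = 219.3851
Terminal payoffs V(N, j) = max(S_T - K, 0):
  V(2,-2) = 0.000000; V(2,-1) = 0.000000; V(2,+0) = 0.000000; V(2,+1) = 43.610278; V(2,+2) = 119.475132
Backward induction: V(k, j) = exp(-r*dt) * [p_u * V(k+1, j+1) + p_m * V(k+1, j) + p_d * V(k+1, j-1)]
  V(1,-1) = exp(-r*dt) * [p_u*0.000000 + p_m*0.000000 + p_d*0.000000] = 0.000000
  V(1,+0) = exp(-r*dt) * [p_u*43.610278 + p_m*0.000000 + p_d*0.000000] = 6.389185
  V(1,+1) = exp(-r*dt) * [p_u*119.475132 + p_m*43.610278 + p_d*0.000000] = 46.151703
  V(0,+0) = exp(-r*dt) * [p_u*46.151703 + p_m*6.389185 + p_d*0.000000] = 10.958610


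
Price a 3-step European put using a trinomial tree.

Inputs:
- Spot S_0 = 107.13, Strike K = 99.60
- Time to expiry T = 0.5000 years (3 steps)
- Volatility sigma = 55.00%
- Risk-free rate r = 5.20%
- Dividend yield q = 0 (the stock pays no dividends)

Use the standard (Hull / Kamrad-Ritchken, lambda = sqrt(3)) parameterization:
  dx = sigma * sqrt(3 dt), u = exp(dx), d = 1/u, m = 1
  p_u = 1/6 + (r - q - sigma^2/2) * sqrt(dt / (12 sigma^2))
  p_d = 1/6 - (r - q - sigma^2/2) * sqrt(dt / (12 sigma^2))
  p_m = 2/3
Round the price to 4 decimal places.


Answer: Price = V(0,0) = 10.8901

Derivation:
dt = T/N = 0.166667; dx = sigma*sqrt(3*dt) = 0.388909
u = exp(dx) = 1.475370; d = 1/u = 0.677796
p_u = 0.145400, p_m = 0.666667, p_d = 0.187933
Discount per step: exp(-r*dt) = 0.991371
Stock lattice S(k, j) with j the centered position index:
  k=0: S(0,+0) = 107.1300
  k=1: S(1,-1) = 72.6123; S(1,+0) = 107.1300; S(1,+1) = 158.0564
  k=2: S(2,-2) = 49.2163; S(2,-1) = 72.6123; S(2,+0) = 107.1300; S(2,+1) = 158.0564; S(2,+2) = 233.1916
  k=3: S(3,-3) = 33.3586; S(3,-2) = 49.2163; S(3,-1) = 72.6123; S(3,+0) = 107.1300; S(3,+1) = 158.0564; S(3,+2) = 233.1916; S(3,+3) = 344.0439
Terminal payoffs V(N, j) = max(K - S_T, 0):
  V(3,-3) = 66.241358; V(3,-2) = 50.383664; V(3,-1) = 26.987701; V(3,+0) = 0.000000; V(3,+1) = 0.000000; V(3,+2) = 0.000000; V(3,+3) = 0.000000
Backward induction: V(k, j) = exp(-r*dt) * [p_u * V(k+1, j+1) + p_m * V(k+1, j) + p_d * V(k+1, j-1)]
  V(2,-2) = exp(-r*dt) * [p_u*26.987701 + p_m*50.383664 + p_d*66.241358] = 49.530951
  V(2,-1) = exp(-r*dt) * [p_u*0.000000 + p_m*26.987701 + p_d*50.383664] = 27.223612
  V(2,+0) = exp(-r*dt) * [p_u*0.000000 + p_m*0.000000 + p_d*26.987701] = 5.028125
  V(2,+1) = exp(-r*dt) * [p_u*0.000000 + p_m*0.000000 + p_d*0.000000] = 0.000000
  V(2,+2) = exp(-r*dt) * [p_u*0.000000 + p_m*0.000000 + p_d*0.000000] = 0.000000
  V(1,-1) = exp(-r*dt) * [p_u*5.028125 + p_m*27.223612 + p_d*49.530951] = 27.945439
  V(1,+0) = exp(-r*dt) * [p_u*0.000000 + p_m*5.028125 + p_d*27.223612] = 8.395235
  V(1,+1) = exp(-r*dt) * [p_u*0.000000 + p_m*0.000000 + p_d*5.028125] = 0.936799
  V(0,+0) = exp(-r*dt) * [p_u*0.936799 + p_m*8.395235 + p_d*27.945439] = 10.890125


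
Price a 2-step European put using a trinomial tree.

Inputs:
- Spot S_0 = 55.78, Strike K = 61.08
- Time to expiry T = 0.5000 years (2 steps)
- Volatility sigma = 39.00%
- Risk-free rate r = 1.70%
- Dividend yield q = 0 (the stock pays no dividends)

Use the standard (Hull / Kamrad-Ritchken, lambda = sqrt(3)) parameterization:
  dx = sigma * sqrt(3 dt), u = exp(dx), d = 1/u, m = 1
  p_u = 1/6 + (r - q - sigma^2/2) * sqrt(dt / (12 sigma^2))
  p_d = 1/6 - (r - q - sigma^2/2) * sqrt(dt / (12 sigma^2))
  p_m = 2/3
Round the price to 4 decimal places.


Answer: Price = V(0,0) = 9.0803

Derivation:
dt = T/N = 0.250000; dx = sigma*sqrt(3*dt) = 0.337750
u = exp(dx) = 1.401790; d = 1/u = 0.713374
p_u = 0.144812, p_m = 0.666667, p_d = 0.188521
Discount per step: exp(-r*dt) = 0.995759
Stock lattice S(k, j) with j the centered position index:
  k=0: S(0,+0) = 55.7800
  k=1: S(1,-1) = 39.7920; S(1,+0) = 55.7800; S(1,+1) = 78.1918
  k=2: S(2,-2) = 28.3866; S(2,-1) = 39.7920; S(2,+0) = 55.7800; S(2,+1) = 78.1918; S(2,+2) = 109.6085
Terminal payoffs V(N, j) = max(K - S_T, 0):
  V(2,-2) = 32.693446; V(2,-1) = 21.288016; V(2,+0) = 5.300000; V(2,+1) = 0.000000; V(2,+2) = 0.000000
Backward induction: V(k, j) = exp(-r*dt) * [p_u * V(k+1, j+1) + p_m * V(k+1, j) + p_d * V(k+1, j-1)]
  V(1,-1) = exp(-r*dt) * [p_u*5.300000 + p_m*21.288016 + p_d*32.693446] = 21.033332
  V(1,+0) = exp(-r*dt) * [p_u*0.000000 + p_m*5.300000 + p_d*21.288016] = 7.514564
  V(1,+1) = exp(-r*dt) * [p_u*0.000000 + p_m*0.000000 + p_d*5.300000] = 0.994923
  V(0,+0) = exp(-r*dt) * [p_u*0.994923 + p_m*7.514564 + p_d*21.033332] = 9.080334


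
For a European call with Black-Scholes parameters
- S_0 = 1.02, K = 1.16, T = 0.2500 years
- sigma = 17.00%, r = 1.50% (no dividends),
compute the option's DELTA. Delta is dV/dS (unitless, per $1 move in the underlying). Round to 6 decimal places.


d1 = -1.4265279744; d2 = -1.5115279744
phi(d1) = 0.1442179526; exp(-qT) = 1.0000000000; exp(-rT) = 0.9962570225
N(d1) = 0.0768579990
Delta = exp(-qT) * N(d1) = 1.0000000000 * 0.0768579990 = 0.076858

Answer: Delta = 0.076858


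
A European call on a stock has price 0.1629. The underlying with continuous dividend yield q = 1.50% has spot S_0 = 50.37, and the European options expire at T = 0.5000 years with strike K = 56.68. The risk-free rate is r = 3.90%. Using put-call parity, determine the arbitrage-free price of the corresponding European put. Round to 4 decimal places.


Answer: Put price = 5.7547

Derivation:
Put-call parity: C - P = S_0 * exp(-qT) - K * exp(-rT).
S_0 * exp(-qT) = 50.3700 * 0.99252805 = 49.99363812
K * exp(-rT) = 56.6800 * 0.98068890 = 55.58544658
P = C - S*exp(-qT) + K*exp(-rT)
P = 0.1629 - 49.99363812 + 55.58544658 = 5.7547


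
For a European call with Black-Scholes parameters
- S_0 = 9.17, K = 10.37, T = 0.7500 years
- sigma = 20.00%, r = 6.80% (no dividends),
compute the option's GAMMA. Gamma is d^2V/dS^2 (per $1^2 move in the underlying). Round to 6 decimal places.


Answer: Gamma = 0.237947

Derivation:
d1 = -0.3289726590; d2 = -0.5021777398
phi(d1) = 0.3779285817; exp(-qT) = 1.0000000000; exp(-rT) = 0.9502786705
Gamma = exp(-qT) * phi(d1) / (S * sigma * sqrt(T)) = 1.0000000000 * 0.3779285817 / (9.1700 * 0.2000 * 0.8660254038) = 0.237947


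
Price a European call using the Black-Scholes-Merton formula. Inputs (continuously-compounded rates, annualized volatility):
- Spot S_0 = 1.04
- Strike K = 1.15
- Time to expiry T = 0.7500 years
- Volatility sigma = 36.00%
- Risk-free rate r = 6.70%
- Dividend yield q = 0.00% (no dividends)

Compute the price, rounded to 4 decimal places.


d1 = (ln(S/K) + (r - q + 0.5*sigma^2) * T) / (sigma * sqrt(T)) = -0.00542462
d2 = d1 - sigma * sqrt(T) = -0.31719377
exp(-rT) = 0.95099165; exp(-qT) = 1.00000000
C = S_0 * exp(-qT) * N(d1) - K * exp(-rT) * N(d2)
N(d1) = 0.49783590; N(d2) = 0.37554829
C = 1.0400 * 1.00000000 * 0.49783590 - 1.1500 * 0.95099165 * 0.37554829 = 0.1070

Answer: Price = 0.1070


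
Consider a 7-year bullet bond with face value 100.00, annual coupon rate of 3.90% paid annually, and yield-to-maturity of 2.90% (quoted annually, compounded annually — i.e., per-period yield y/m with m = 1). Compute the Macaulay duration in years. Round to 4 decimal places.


Answer: Macaulay duration = 6.2851 years

Derivation:
Coupon per period c = face * coupon_rate / m = 3.900000
Periods per year m = 1; per-period yield y/m = 0.029000
Number of cashflows N = 7
Cashflows (t years, CF_t, discount factor 1/(1+y/m)^(m*t), PV):
  t = 1.0000: CF_t = 3.900000, DF = 0.971817, PV = 3.790087
  t = 2.0000: CF_t = 3.900000, DF = 0.944429, PV = 3.683273
  t = 3.0000: CF_t = 3.900000, DF = 0.917812, PV = 3.579468
  t = 4.0000: CF_t = 3.900000, DF = 0.891946, PV = 3.478589
  t = 5.0000: CF_t = 3.900000, DF = 0.866808, PV = 3.380553
  t = 6.0000: CF_t = 3.900000, DF = 0.842379, PV = 3.285280
  t = 7.0000: CF_t = 103.900000, DF = 0.818639, PV = 85.056582
Price P = sum_t PV_t = 106.253831
Macaulay numerator sum_t t * PV_t:
  t * PV_t at t = 1.0000: 3.790087
  t * PV_t at t = 2.0000: 7.366545
  t * PV_t at t = 3.0000: 10.738404
  t * PV_t at t = 4.0000: 13.914356
  t * PV_t at t = 5.0000: 16.902764
  t * PV_t at t = 6.0000: 19.711679
  t * PV_t at t = 7.0000: 595.396071
Macaulay duration D = (sum_t t * PV_t) / P = 667.819906 / 106.253831 = 6.285137


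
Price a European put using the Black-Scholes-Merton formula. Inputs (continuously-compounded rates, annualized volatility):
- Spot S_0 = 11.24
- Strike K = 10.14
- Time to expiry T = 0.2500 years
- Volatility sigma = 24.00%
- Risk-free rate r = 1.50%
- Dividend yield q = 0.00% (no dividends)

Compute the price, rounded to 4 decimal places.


Answer: Price = 0.1308

Derivation:
d1 = (ln(S/K) + (r - q + 0.5*sigma^2) * T) / (sigma * sqrt(T)) = 0.94950705
d2 = d1 - sigma * sqrt(T) = 0.82950705
exp(-rT) = 0.99625702; exp(-qT) = 1.00000000
P = K * exp(-rT) * N(-d2) - S_0 * exp(-qT) * N(-d1)
N(-d1) = 0.17118139; N(-d2) = 0.20340877
P = 10.1400 * 0.99625702 * 0.20340877 - 11.2400 * 1.00000000 * 0.17118139 = 0.1308


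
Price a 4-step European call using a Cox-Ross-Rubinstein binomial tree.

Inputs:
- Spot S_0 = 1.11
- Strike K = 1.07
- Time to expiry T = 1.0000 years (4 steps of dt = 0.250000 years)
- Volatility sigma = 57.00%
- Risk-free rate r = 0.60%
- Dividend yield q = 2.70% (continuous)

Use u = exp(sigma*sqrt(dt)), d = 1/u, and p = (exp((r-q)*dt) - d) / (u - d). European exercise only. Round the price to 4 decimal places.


dt = T/N = 0.250000
u = exp(sigma*sqrt(dt)) = 1.329762; d = 1/u = 0.752014
p = (exp((r-q)*dt) - d) / (u - d) = 0.420165
Discount per step: exp(-r*dt) = 0.998501
Stock lattice S(k, i) with i counting down-moves:
  k=0: S(0,0) = 1.1100
  k=1: S(1,0) = 1.4760; S(1,1) = 0.8347
  k=2: S(2,0) = 1.9628; S(2,1) = 1.1100; S(2,2) = 0.6277
  k=3: S(3,0) = 2.6100; S(3,1) = 1.4760; S(3,2) = 0.8347; S(3,3) = 0.4721
  k=4: S(4,0) = 3.4707; S(4,1) = 1.9628; S(4,2) = 1.1100; S(4,3) = 0.6277; S(4,4) = 0.3550
Terminal payoffs V(N, i) = max(S_T - K, 0):
  V(4,0) = 2.400713; V(4,1) = 0.892776; V(4,2) = 0.040000; V(4,3) = 0.000000; V(4,4) = 0.000000
Backward induction: V(k, i) = exp(-r*dt) * [p * V(k+1, i) + (1-p) * V(k+1, i+1)].
  V(3,0) = exp(-r*dt) * [p*2.400713 + (1-p)*0.892776] = 1.524071
  V(3,1) = exp(-r*dt) * [p*0.892776 + (1-p)*0.040000] = 0.397710
  V(3,2) = exp(-r*dt) * [p*0.040000 + (1-p)*0.000000] = 0.016781
  V(3,3) = exp(-r*dt) * [p*0.000000 + (1-p)*0.000000] = 0.000000
  V(2,0) = exp(-r*dt) * [p*1.524071 + (1-p)*0.397710] = 0.869662
  V(2,1) = exp(-r*dt) * [p*0.397710 + (1-p)*0.016781] = 0.176569
  V(2,2) = exp(-r*dt) * [p*0.016781 + (1-p)*0.000000] = 0.007040
  V(1,0) = exp(-r*dt) * [p*0.869662 + (1-p)*0.176569] = 0.467082
  V(1,1) = exp(-r*dt) * [p*0.176569 + (1-p)*0.007040] = 0.078153
  V(0,0) = exp(-r*dt) * [p*0.467082 + (1-p)*0.078153] = 0.241205

Answer: Price = V(0,0) = 0.2412


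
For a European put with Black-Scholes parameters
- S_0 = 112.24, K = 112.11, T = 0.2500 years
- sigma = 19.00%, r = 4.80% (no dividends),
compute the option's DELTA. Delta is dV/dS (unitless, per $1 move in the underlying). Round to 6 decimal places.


Answer: Delta = -0.426217

Derivation:
d1 = 0.1860147750; d2 = 0.0910147750
phi(d1) = 0.3920996425; exp(-qT) = 1.0000000000; exp(-rT) = 0.9880717129
N(-d1) = 0.4262165874
Delta = -exp(-qT) * N(-d1) = -1.0000000000 * 0.4262165874 = -0.426217


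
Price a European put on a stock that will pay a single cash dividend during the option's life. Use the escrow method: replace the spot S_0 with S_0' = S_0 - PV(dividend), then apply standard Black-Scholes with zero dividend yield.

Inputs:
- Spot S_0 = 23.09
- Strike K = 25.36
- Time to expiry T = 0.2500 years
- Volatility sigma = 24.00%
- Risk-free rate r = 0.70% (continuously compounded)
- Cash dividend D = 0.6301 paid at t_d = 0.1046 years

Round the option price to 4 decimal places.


PV(D) = D * exp(-r * t_d) = 0.6301 * 0.99926807 = 0.62963881
S_0' = S_0 - PV(D) = 23.0900 - 0.62963881 = 22.46036119
d1 = (ln(S_0'/K) + (r + sigma^2/2)*T) / (sigma*sqrt(T)) = -0.93725916
d2 = d1 - sigma*sqrt(T) = -1.05725916
exp(-rT) = 0.99825153
N(-d1) = 0.82568737; N(-d2) = 0.85480334
P = K * exp(-rT) * N(-d2) - S_0' * N(-d1) = 25.3600 * 0.99825153 * 0.85480334 - 22.46036119 * 0.82568737 = 3.0947

Answer: Price = 3.0947


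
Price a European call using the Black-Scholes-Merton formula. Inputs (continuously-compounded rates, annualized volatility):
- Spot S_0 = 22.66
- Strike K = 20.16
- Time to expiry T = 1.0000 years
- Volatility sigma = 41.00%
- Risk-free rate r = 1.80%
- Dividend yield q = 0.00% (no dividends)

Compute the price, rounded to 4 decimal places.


Answer: Price = 5.0603

Derivation:
d1 = (ln(S/K) + (r - q + 0.5*sigma^2) * T) / (sigma * sqrt(T)) = 0.53402637
d2 = d1 - sigma * sqrt(T) = 0.12402637
exp(-rT) = 0.98216103; exp(-qT) = 1.00000000
C = S_0 * exp(-qT) * N(d1) - K * exp(-rT) * N(d2)
N(d1) = 0.70333836; N(d2) = 0.54935280
C = 22.6600 * 1.00000000 * 0.70333836 - 20.1600 * 0.98216103 * 0.54935280 = 5.0603


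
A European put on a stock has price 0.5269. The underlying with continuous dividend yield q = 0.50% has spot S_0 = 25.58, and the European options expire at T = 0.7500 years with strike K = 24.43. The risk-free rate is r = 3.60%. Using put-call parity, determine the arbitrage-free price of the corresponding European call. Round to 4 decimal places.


Put-call parity: C - P = S_0 * exp(-qT) - K * exp(-rT).
S_0 * exp(-qT) = 25.5800 * 0.99625702 = 25.48425463
K * exp(-rT) = 24.4300 * 0.97336124 = 23.77921513
C = P + S*exp(-qT) - K*exp(-rT)
C = 0.5269 + 25.48425463 - 23.77921513 = 2.2319

Answer: Call price = 2.2319


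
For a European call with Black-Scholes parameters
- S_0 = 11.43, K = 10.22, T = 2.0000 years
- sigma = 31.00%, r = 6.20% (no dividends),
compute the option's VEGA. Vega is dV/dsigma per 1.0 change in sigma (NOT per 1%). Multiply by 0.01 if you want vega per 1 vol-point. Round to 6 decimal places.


Answer: Vega = 4.841102

Derivation:
d1 = 0.7572769038; d2 = 0.3188706995
phi(d1) = 0.2994904682; exp(-qT) = 1.0000000000; exp(-rT) = 0.8833798409
Vega = S * exp(-qT) * phi(d1) * sqrt(T) = 11.4300 * 1.0000000000 * 0.2994904682 * 1.4142135624 = 4.841102


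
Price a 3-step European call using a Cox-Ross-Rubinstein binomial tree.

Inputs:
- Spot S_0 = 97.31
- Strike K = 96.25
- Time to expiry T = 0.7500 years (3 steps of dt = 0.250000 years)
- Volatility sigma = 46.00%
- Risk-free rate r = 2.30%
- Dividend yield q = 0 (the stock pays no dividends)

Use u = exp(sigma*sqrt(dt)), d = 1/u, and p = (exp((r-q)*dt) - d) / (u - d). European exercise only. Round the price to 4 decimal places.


Answer: Price = V(0,0) = 17.7904

Derivation:
dt = T/N = 0.250000
u = exp(sigma*sqrt(dt)) = 1.258600; d = 1/u = 0.794534
p = (exp((r-q)*dt) - d) / (u - d) = 0.455178
Discount per step: exp(-r*dt) = 0.994266
Stock lattice S(k, i) with i counting down-moves:
  k=0: S(0,0) = 97.3100
  k=1: S(1,0) = 122.4744; S(1,1) = 77.3161
  k=2: S(2,0) = 154.1462; S(2,1) = 97.3100; S(2,2) = 61.4302
  k=3: S(3,0) = 194.0085; S(3,1) = 122.4744; S(3,2) = 77.3161; S(3,3) = 48.8084
Terminal payoffs V(N, i) = max(S_T - K, 0):
  V(3,0) = 97.758459; V(3,1) = 26.224367; V(3,2) = 0.000000; V(3,3) = 0.000000
Backward induction: V(k, i) = exp(-r*dt) * [p * V(k+1, i) + (1-p) * V(k+1, i+1)].
  V(2,0) = exp(-r*dt) * [p*97.758459 + (1-p)*26.224367] = 58.448089
  V(2,1) = exp(-r*dt) * [p*26.224367 + (1-p)*0.000000] = 11.868323
  V(2,2) = exp(-r*dt) * [p*0.000000 + (1-p)*0.000000] = 0.000000
  V(1,0) = exp(-r*dt) * [p*58.448089 + (1-p)*11.868323] = 32.880813
  V(1,1) = exp(-r*dt) * [p*11.868323 + (1-p)*0.000000] = 5.371230
  V(0,0) = exp(-r*dt) * [p*32.880813 + (1-p)*5.371230] = 17.790406


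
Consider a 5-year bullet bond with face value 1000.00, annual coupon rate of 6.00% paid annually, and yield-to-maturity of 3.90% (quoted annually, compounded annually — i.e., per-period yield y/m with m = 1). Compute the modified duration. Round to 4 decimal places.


Coupon per period c = face * coupon_rate / m = 60.000000
Periods per year m = 1; per-period yield y/m = 0.039000
Number of cashflows N = 5
Cashflows (t years, CF_t, discount factor 1/(1+y/m)^(m*t), PV):
  t = 1.0000: CF_t = 60.000000, DF = 0.962464, PV = 57.747834
  t = 2.0000: CF_t = 60.000000, DF = 0.926337, PV = 55.580206
  t = 3.0000: CF_t = 60.000000, DF = 0.891566, PV = 53.493943
  t = 4.0000: CF_t = 60.000000, DF = 0.858100, PV = 51.485989
  t = 5.0000: CF_t = 1060.000000, DF = 0.825890, PV = 875.443510
Price P = sum_t PV_t = 1093.751483
First compute Macaulay numerator sum_t t * PV_t:
  t * PV_t at t = 1.0000: 57.747834
  t * PV_t at t = 2.0000: 111.160413
  t * PV_t at t = 3.0000: 160.481828
  t * PV_t at t = 4.0000: 205.943956
  t * PV_t at t = 5.0000: 4377.217550
Macaulay duration D = 4912.551582 / 1093.751483 = 4.491470
Modified duration = D / (1 + y/m) = 4.491470 / (1 + 0.039000) = 4.322877

Answer: Modified duration = 4.3229


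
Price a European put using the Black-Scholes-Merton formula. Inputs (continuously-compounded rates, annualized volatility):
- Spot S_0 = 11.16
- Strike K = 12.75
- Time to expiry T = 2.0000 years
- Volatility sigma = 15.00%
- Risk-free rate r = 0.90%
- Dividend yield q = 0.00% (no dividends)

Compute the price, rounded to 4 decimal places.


Answer: Price = 1.8247

Derivation:
d1 = (ln(S/K) + (r - q + 0.5*sigma^2) * T) / (sigma * sqrt(T)) = -0.43696990
d2 = d1 - sigma * sqrt(T) = -0.64910194
exp(-rT) = 0.98216103; exp(-qT) = 1.00000000
P = K * exp(-rT) * N(-d2) - S_0 * exp(-qT) * N(-d1)
N(-d1) = 0.66893341; N(-d2) = 0.74186376
P = 12.7500 * 0.98216103 * 0.74186376 - 11.1600 * 1.00000000 * 0.66893341 = 1.8247


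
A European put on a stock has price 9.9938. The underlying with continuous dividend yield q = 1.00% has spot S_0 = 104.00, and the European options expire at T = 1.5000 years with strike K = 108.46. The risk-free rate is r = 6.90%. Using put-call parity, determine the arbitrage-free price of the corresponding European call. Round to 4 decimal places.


Put-call parity: C - P = S_0 * exp(-qT) - K * exp(-rT).
S_0 * exp(-qT) = 104.0000 * 0.98511194 = 102.45164172
K * exp(-rT) = 108.4600 * 0.90167602 = 97.79578143
C = P + S*exp(-qT) - K*exp(-rT)
C = 9.9938 + 102.45164172 - 97.79578143 = 14.6497

Answer: Call price = 14.6497


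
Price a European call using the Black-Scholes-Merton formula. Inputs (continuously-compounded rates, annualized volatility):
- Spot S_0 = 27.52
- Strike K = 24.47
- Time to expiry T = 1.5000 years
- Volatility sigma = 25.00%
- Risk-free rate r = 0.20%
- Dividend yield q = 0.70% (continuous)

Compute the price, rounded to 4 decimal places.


d1 = (ln(S/K) + (r - q + 0.5*sigma^2) * T) / (sigma * sqrt(T)) = 0.51223774
d2 = d1 - sigma * sqrt(T) = 0.20605152
exp(-rT) = 0.99700450; exp(-qT) = 0.98955493
C = S_0 * exp(-qT) * N(d1) - K * exp(-rT) * N(d2)
N(d1) = 0.69575768; N(d2) = 0.58162467
C = 27.5200 * 0.98955493 * 0.69575768 - 24.4700 * 0.99700450 * 0.58162467 = 4.7575

Answer: Price = 4.7575


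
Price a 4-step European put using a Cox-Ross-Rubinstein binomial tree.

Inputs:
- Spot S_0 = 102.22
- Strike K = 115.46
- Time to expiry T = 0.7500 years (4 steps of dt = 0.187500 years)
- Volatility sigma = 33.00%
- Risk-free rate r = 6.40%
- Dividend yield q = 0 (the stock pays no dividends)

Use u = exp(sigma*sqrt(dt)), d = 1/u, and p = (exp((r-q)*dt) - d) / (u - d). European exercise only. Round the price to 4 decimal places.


dt = T/N = 0.187500
u = exp(sigma*sqrt(dt)) = 1.153608; d = 1/u = 0.866846
p = (exp((r-q)*dt) - d) / (u - d) = 0.506436
Discount per step: exp(-r*dt) = 0.988072
Stock lattice S(k, i) with i counting down-moves:
  k=0: S(0,0) = 102.2200
  k=1: S(1,0) = 117.9218; S(1,1) = 88.6090
  k=2: S(2,0) = 136.0355; S(2,1) = 102.2200; S(2,2) = 76.8103
  k=3: S(3,0) = 156.9316; S(3,1) = 117.9218; S(3,2) = 88.6090; S(3,3) = 66.5827
  k=4: S(4,0) = 181.0375; S(4,1) = 136.0355; S(4,2) = 102.2200; S(4,3) = 76.8103; S(4,4) = 57.7169
Terminal payoffs V(N, i) = max(K - S_T, 0):
  V(4,0) = 0.000000; V(4,1) = 0.000000; V(4,2) = 13.240000; V(4,3) = 38.649683; V(4,4) = 57.743068
Backward induction: V(k, i) = exp(-r*dt) * [p * V(k+1, i) + (1-p) * V(k+1, i+1)].
  V(3,0) = exp(-r*dt) * [p*0.000000 + (1-p)*0.000000] = 0.000000
  V(3,1) = exp(-r*dt) * [p*0.000000 + (1-p)*13.240000] = 6.456842
  V(3,2) = exp(-r*dt) * [p*13.240000 + (1-p)*38.649683] = 25.473784
  V(3,3) = exp(-r*dt) * [p*38.649683 + (1-p)*57.743068] = 47.500060
  V(2,0) = exp(-r*dt) * [p*0.000000 + (1-p)*6.456842] = 3.148852
  V(2,1) = exp(-r*dt) * [p*6.456842 + (1-p)*25.473784] = 15.653945
  V(2,2) = exp(-r*dt) * [p*25.473784 + (1-p)*47.500060] = 35.911631
  V(1,0) = exp(-r*dt) * [p*3.148852 + (1-p)*15.653945] = 9.209737
  V(1,1) = exp(-r*dt) * [p*15.653945 + (1-p)*35.911631] = 25.346425
  V(0,0) = exp(-r*dt) * [p*9.209737 + (1-p)*25.346425] = 16.969370

Answer: Price = V(0,0) = 16.9694
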